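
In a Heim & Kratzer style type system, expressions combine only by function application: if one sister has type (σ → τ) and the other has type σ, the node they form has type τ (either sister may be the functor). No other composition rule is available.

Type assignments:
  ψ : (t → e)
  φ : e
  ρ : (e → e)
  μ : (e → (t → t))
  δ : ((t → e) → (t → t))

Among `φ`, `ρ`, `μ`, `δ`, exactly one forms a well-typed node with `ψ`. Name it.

δ

φ : e — ψ needs t; φ needs nothing (atomic); neither fits.
ρ : (e → e) — ψ needs t; ρ needs e; neither fits.
μ : (e → (t → t)) — ψ needs t; μ needs e; neither fits.
δ — combines: δ : ((t → e) → (t → t)) takes ψ : (t → e) as argument, giving (t → t).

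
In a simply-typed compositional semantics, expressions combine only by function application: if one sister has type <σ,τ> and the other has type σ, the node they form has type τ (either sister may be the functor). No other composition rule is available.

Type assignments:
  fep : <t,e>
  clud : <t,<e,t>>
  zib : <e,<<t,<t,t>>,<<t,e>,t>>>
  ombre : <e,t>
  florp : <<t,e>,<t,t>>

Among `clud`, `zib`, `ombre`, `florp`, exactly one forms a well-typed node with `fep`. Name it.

florp

clud : <t,<e,t>> — neither side's domain matches the other.
zib : <e,<<t,<t,t>>,<<t,e>,t>>> — neither side's domain matches the other.
ombre : <e,t> — neither side's domain matches the other.
florp — combines: florp : <<t,e>,<t,t>> takes fep : <t,e> as argument, giving <t,t>.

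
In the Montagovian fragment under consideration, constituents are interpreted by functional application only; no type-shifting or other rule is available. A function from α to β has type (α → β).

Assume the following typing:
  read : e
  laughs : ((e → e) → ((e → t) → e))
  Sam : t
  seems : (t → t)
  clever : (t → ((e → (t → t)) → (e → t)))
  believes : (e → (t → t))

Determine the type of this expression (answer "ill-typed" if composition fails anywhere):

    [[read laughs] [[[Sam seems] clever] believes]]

At [read laughs]: neither e nor ((e → e) → ((e → t) → e)) can take the other as argument; the node is ill-typed.

ill-typed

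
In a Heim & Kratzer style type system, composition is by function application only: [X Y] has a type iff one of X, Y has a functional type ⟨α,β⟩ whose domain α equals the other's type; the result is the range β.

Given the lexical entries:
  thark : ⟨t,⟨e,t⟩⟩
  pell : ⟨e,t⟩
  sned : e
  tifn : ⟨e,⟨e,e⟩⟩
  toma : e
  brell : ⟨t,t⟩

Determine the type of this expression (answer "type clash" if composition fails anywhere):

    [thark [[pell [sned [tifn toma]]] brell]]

⟨e,t⟩

At [tifn toma], tifn : ⟨e,⟨e,e⟩⟩ takes toma : e, giving ⟨e,e⟩.
At [sned [tifn toma]], [tifn toma] : ⟨e,e⟩ takes sned : e, giving e.
At [pell [sned [tifn toma]]], pell : ⟨e,t⟩ takes [sned [tifn toma]] : e, giving t.
At [[pell [sned [tifn toma]]] brell], brell : ⟨t,t⟩ takes [pell [sned [tifn toma]]] : t, giving t.
At [thark [[pell [sned [tifn toma]]] brell]], thark : ⟨t,⟨e,t⟩⟩ takes [[pell [sned [tifn toma]]] brell] : t, giving ⟨e,t⟩.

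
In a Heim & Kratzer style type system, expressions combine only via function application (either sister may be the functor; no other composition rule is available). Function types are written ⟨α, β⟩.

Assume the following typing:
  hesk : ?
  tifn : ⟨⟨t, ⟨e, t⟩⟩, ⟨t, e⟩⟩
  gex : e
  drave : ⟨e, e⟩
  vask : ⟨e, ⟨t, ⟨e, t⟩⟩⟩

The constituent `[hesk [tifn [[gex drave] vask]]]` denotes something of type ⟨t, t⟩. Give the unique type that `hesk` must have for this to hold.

⟨⟨t, e⟩, ⟨t, t⟩⟩

For [hesk [tifn [[gex drave] vask]]] to have type ⟨t, t⟩ with [tifn [[gex drave] vask]] of type ⟨t, e⟩, hesk must be the function: hesk : ⟨⟨t, e⟩, ⟨t, t⟩⟩.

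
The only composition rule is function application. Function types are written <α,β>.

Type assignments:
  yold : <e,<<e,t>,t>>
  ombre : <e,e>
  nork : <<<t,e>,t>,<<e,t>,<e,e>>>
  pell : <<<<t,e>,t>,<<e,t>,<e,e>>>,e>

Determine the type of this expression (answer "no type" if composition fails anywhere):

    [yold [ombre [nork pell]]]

<<e,t>,t>

[nork pell]: <<<<t,e>,t>,<<e,t>,<e,e>>>,e> applied to <<<t,e>,t>,<<e,t>,<e,e>>> yields e.
[ombre [nork pell]]: <e,e> applied to e yields e.
[yold [ombre [nork pell]]]: <e,<<e,t>,t>> applied to e yields <<e,t>,t>.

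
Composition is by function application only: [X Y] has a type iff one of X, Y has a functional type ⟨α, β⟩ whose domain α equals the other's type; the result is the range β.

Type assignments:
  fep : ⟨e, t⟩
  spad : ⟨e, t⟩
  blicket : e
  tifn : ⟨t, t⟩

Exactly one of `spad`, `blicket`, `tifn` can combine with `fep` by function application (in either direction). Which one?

blicket

spad : ⟨e, t⟩ — fep needs e; spad needs e; neither fits.
blicket — combines: fep : ⟨e, t⟩ takes blicket : e as argument, giving t.
tifn : ⟨t, t⟩ — fep needs e; tifn needs t; neither fits.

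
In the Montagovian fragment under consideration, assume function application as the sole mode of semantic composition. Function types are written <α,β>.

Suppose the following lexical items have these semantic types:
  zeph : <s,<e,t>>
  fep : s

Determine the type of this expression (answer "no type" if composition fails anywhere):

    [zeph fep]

<e,t>

[zeph fep]: <s,<e,t>> applied to s yields <e,t>.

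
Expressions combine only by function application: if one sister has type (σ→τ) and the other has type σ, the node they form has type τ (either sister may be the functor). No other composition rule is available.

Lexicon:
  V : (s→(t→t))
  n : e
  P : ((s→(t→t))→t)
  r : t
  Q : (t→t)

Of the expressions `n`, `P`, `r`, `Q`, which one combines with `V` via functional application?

n : e — no; V wants s, and n wants nothing (atomic).
P — combines: P : ((s→(t→t))→t) takes V : (s→(t→t)) as argument, giving t.
r : t — no; V wants s, and r wants nothing (atomic).
Q : (t→t) — no; V wants s, and Q wants t.

P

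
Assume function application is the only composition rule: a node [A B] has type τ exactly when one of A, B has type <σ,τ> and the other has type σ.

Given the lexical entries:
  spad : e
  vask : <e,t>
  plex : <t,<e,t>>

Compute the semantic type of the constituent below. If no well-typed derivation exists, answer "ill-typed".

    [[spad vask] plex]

<e,t>

[spad vask]: <e,t> applied to e yields t.
[[spad vask] plex]: <t,<e,t>> applied to t yields <e,t>.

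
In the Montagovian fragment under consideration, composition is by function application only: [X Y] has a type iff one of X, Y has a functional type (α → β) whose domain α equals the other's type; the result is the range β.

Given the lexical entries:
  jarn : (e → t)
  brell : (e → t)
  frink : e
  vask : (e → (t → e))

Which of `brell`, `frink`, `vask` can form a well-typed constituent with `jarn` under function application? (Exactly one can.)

frink

brell : (e → t) — no; jarn wants e, and brell wants e.
frink — combines: jarn : (e → t) takes frink : e as argument, giving t.
vask : (e → (t → e)) — no; jarn wants e, and vask wants e.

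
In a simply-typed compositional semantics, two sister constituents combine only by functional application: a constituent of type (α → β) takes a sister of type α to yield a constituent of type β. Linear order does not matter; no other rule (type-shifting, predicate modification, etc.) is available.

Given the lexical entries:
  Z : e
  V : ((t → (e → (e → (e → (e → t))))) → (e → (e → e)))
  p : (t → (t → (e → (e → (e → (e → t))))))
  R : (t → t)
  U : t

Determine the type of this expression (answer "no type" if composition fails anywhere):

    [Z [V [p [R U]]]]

[R U]: (t → t) applied to t yields t.
[p [R U]]: (t → (t → (e → (e → (e → (e → t)))))) applied to t yields (t → (e → (e → (e → (e → t))))).
[V [p [R U]]]: ((t → (e → (e → (e → (e → t))))) → (e → (e → e))) applied to (t → (e → (e → (e → (e → t))))) yields (e → (e → e)).
[Z [V [p [R U]]]]: (e → (e → e)) applied to e yields (e → e).

(e → e)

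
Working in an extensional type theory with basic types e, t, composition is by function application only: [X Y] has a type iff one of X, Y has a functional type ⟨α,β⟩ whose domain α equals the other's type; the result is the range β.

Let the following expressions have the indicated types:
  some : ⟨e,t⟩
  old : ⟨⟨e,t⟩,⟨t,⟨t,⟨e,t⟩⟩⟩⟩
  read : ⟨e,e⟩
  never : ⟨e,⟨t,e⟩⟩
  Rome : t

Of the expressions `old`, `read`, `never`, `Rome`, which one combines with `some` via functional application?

old — combines: old : ⟨⟨e,t⟩,⟨t,⟨t,⟨e,t⟩⟩⟩⟩ takes some : ⟨e,t⟩ as argument, giving ⟨t,⟨t,⟨e,t⟩⟩⟩.
read : ⟨e,e⟩ — neither side's domain matches the other.
never : ⟨e,⟨t,e⟩⟩ — neither side's domain matches the other.
Rome : t — neither side's domain matches the other.

old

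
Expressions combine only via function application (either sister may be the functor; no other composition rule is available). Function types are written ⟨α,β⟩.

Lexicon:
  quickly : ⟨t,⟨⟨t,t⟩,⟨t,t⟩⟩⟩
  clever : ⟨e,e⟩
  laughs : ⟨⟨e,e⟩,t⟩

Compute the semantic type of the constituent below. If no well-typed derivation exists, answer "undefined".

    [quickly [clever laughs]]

At [clever laughs], laughs : ⟨⟨e,e⟩,t⟩ takes clever : ⟨e,e⟩, giving t.
At [quickly [clever laughs]], quickly : ⟨t,⟨⟨t,t⟩,⟨t,t⟩⟩⟩ takes [clever laughs] : t, giving ⟨⟨t,t⟩,⟨t,t⟩⟩.

⟨⟨t,t⟩,⟨t,t⟩⟩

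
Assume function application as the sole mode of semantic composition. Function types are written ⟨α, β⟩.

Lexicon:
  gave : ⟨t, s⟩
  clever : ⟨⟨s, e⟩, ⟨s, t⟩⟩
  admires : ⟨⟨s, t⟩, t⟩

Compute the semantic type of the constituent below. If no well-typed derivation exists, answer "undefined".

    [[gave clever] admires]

undefined

[gave clever]: ⟨t, s⟩ with ⟨⟨s, e⟩, ⟨s, t⟩⟩ — neither is a function whose domain matches the other; composition fails here.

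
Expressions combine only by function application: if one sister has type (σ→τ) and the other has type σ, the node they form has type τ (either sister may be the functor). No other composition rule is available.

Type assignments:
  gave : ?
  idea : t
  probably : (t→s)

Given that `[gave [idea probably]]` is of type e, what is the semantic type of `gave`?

(s→e)

[gave [idea probably]] is required to be e. [idea probably] : s cannot yield e as functor, so gave : (s→e).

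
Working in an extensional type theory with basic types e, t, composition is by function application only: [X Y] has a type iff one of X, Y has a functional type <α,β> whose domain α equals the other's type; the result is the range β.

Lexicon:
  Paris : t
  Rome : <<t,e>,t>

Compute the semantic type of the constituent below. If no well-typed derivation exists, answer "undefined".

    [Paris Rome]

undefined

[Paris Rome]: t with <<t,e>,t> — neither is a function whose domain matches the other; composition fails here.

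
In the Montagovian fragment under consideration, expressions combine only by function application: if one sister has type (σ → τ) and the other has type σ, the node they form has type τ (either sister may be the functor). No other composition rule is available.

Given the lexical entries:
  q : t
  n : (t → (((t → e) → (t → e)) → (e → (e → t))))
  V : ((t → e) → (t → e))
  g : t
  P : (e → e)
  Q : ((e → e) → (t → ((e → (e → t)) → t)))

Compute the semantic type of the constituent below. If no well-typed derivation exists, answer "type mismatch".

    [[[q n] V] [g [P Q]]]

[q n]: n is (t → (((t → e) → (t → e)) → (e → (e → t)))), q is t; result (((t → e) → (t → e)) → (e → (e → t))).
[[q n] V]: [q n] is (((t → e) → (t → e)) → (e → (e → t))), V is ((t → e) → (t → e)); result (e → (e → t)).
[P Q]: Q is ((e → e) → (t → ((e → (e → t)) → t))), P is (e → e); result (t → ((e → (e → t)) → t)).
[g [P Q]]: [P Q] is (t → ((e → (e → t)) → t)), g is t; result ((e → (e → t)) → t).
[[[q n] V] [g [P Q]]]: [g [P Q]] is ((e → (e → t)) → t), [[q n] V] is (e → (e → t)); result t.

t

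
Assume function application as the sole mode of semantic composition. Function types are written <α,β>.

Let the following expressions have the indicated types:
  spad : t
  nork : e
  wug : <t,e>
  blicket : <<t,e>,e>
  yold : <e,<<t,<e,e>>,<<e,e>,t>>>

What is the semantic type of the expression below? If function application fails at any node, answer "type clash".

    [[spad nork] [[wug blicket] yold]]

type clash

[spad nork]: t with e — neither is a function whose domain matches the other; composition fails here.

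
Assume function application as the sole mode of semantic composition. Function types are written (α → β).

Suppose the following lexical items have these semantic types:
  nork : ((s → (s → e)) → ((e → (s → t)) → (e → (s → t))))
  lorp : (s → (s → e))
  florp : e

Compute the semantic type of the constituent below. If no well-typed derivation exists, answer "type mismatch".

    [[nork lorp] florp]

[nork lorp]: functor nork : ((s → (s → e)) → ((e → (s → t)) → (e → (s → t)))), argument lorp : (s → (s → e)); result ((e → (s → t)) → (e → (s → t))).
[[nork lorp] florp]: ((e → (s → t)) → (e → (s → t))) and e cannot combine by function application — type clash.

type mismatch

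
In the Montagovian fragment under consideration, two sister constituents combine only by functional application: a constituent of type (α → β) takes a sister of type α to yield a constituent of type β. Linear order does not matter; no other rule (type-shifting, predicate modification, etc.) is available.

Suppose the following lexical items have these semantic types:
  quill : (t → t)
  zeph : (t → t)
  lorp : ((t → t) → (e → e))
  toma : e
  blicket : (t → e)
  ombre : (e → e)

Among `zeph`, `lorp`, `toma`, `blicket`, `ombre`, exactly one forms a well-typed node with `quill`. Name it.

zeph : (t → t) — quill needs t; zeph needs t; neither fits.
lorp — combines: lorp : ((t → t) → (e → e)) takes quill : (t → t) as argument, giving (e → e).
toma : e — quill needs t; toma needs nothing (atomic); neither fits.
blicket : (t → e) — quill needs t; blicket needs t; neither fits.
ombre : (e → e) — quill needs t; ombre needs e; neither fits.

lorp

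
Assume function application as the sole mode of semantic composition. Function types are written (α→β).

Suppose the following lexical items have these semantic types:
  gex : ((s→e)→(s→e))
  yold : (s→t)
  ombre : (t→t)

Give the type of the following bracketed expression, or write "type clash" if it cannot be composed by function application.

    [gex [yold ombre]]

[yold ombre]: (s→t) with (t→t) — neither is a function whose domain matches the other; composition fails here.

type clash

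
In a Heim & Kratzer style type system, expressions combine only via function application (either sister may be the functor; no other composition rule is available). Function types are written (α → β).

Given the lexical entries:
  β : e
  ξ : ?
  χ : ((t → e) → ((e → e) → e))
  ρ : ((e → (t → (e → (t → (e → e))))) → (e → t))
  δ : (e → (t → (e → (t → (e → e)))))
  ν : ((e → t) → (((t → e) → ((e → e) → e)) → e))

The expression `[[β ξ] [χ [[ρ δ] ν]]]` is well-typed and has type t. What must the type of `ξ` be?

(e → (e → t))

At [[β ξ] [χ [[ρ δ] ν]]] (required: t): [χ [[ρ δ] ν]] is e, which is not a function with range t; hence [β ξ] is the functor — type (e → t).
At [β ξ] (required: (e → t)): β is e, which is not a function with range (e → t); hence ξ is the functor — type (e → (e → t)).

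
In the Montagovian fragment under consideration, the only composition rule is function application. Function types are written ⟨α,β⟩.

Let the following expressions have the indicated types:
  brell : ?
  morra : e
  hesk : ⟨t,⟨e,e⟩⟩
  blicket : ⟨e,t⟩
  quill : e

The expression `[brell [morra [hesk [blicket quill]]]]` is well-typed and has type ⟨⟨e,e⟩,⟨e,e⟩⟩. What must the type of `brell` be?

⟨e,⟨⟨e,e⟩,⟨e,e⟩⟩⟩

At [brell [morra [hesk [blicket quill]]]] (required: ⟨⟨e,e⟩,⟨e,e⟩⟩): [morra [hesk [blicket quill]]] is e, which is not a function with range ⟨⟨e,e⟩,⟨e,e⟩⟩; hence brell is the functor — type ⟨e,⟨⟨e,e⟩,⟨e,e⟩⟩⟩.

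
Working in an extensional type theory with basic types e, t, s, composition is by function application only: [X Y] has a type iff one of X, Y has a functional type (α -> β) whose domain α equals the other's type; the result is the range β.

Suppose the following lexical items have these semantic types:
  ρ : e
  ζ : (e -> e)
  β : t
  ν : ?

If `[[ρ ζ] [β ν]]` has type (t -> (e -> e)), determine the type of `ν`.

(t -> (e -> (t -> (e -> e))))

[[ρ ζ] [β ν]] must have type (t -> (e -> e)). The sister [ρ ζ] has type e; that is not a function onto (t -> (e -> e)), so [β ν] must be the functor, of type (e -> (t -> (e -> e))).
[β ν] must have type (e -> (t -> (e -> e))). The sister β has type t; that is not a function onto (e -> (t -> (e -> e))), so ν must be the functor, of type (t -> (e -> (t -> (e -> e)))).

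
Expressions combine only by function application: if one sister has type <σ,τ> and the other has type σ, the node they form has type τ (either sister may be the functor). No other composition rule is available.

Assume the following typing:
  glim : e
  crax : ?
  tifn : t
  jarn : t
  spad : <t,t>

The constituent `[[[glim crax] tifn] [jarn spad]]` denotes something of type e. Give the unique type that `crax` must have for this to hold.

For [[[glim crax] tifn] [jarn spad]] to have type e with [jarn spad] of type t, [[glim crax] tifn] must be the function: [[glim crax] tifn] : <t,e>.
For [[glim crax] tifn] to have type <t,e> with tifn of type t, [glim crax] must be the function: [glim crax] : <t,<t,e>>.
For [glim crax] to have type <t,<t,e>> with glim of type e, crax must be the function: crax : <e,<t,<t,e>>>.

<e,<t,<t,e>>>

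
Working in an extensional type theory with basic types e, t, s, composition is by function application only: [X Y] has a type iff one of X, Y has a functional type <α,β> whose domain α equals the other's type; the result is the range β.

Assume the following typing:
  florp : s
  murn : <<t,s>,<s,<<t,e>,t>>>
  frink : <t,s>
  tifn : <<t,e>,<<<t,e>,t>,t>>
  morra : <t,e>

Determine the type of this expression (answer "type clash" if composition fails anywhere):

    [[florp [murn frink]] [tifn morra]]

[murn frink]: murn is <<t,s>,<s,<<t,e>,t>>>, frink is <t,s>; result <s,<<t,e>,t>>.
[florp [murn frink]]: [murn frink] is <s,<<t,e>,t>>, florp is s; result <<t,e>,t>.
[tifn morra]: tifn is <<t,e>,<<<t,e>,t>,t>>, morra is <t,e>; result <<<t,e>,t>,t>.
[[florp [murn frink]] [tifn morra]]: [tifn morra] is <<<t,e>,t>,t>, [florp [murn frink]] is <<t,e>,t>; result t.

t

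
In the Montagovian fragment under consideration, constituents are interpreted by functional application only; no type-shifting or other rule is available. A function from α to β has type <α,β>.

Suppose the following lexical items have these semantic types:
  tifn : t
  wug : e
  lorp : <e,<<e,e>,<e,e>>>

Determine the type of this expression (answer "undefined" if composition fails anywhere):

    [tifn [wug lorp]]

undefined

At [wug lorp], lorp : <e,<<e,e>,<e,e>>> takes wug : e, giving <<e,e>,<e,e>>.
[tifn [wug lorp]]: t with <<e,e>,<e,e>> — neither is a function whose domain matches the other; composition fails here.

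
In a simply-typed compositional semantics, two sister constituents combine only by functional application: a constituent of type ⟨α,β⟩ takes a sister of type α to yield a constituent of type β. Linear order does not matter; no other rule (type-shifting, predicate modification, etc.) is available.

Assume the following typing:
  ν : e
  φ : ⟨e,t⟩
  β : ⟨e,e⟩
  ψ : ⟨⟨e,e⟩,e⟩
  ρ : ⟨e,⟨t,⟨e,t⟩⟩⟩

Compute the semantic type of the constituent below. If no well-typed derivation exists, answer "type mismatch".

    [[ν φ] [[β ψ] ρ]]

⟨e,t⟩

[ν φ]: functor φ : ⟨e,t⟩, argument ν : e; result t.
[β ψ]: functor ψ : ⟨⟨e,e⟩,e⟩, argument β : ⟨e,e⟩; result e.
[[β ψ] ρ]: functor ρ : ⟨e,⟨t,⟨e,t⟩⟩⟩, argument [β ψ] : e; result ⟨t,⟨e,t⟩⟩.
[[ν φ] [[β ψ] ρ]]: functor [[β ψ] ρ] : ⟨t,⟨e,t⟩⟩, argument [ν φ] : t; result ⟨e,t⟩.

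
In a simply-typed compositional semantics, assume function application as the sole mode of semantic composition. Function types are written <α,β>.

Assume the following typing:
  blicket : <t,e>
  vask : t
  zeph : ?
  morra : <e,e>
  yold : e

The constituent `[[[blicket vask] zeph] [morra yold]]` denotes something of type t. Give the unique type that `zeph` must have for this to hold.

[[[blicket vask] zeph] [morra yold]] is required to be t. [morra yold] : e cannot yield t as functor, so [[blicket vask] zeph] : <e,t>.
[[blicket vask] zeph] is required to be <e,t>. [blicket vask] : e cannot yield <e,t> as functor, so zeph : <e,<e,t>>.

<e,<e,t>>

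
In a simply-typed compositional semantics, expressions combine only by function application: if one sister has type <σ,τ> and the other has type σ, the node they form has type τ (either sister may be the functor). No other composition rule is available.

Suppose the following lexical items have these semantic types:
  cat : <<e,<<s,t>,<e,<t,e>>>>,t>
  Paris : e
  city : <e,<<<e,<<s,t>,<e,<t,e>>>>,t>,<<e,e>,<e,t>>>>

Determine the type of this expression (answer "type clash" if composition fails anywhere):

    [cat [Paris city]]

<<e,e>,<e,t>>

[Paris city]: <e,<<<e,<<s,t>,<e,<t,e>>>>,t>,<<e,e>,<e,t>>>> applied to e yields <<<e,<<s,t>,<e,<t,e>>>>,t>,<<e,e>,<e,t>>>.
[cat [Paris city]]: <<<e,<<s,t>,<e,<t,e>>>>,t>,<<e,e>,<e,t>>> applied to <<e,<<s,t>,<e,<t,e>>>>,t> yields <<e,e>,<e,t>>.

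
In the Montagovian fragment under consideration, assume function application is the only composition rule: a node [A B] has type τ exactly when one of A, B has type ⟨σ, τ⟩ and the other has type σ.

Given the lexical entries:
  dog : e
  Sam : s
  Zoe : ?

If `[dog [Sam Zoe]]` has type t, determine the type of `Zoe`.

⟨s, ⟨e, t⟩⟩

[dog [Sam Zoe]] is required to be t. dog : e cannot yield t as functor, so [Sam Zoe] : ⟨e, t⟩.
[Sam Zoe] is required to be ⟨e, t⟩. Sam : s cannot yield ⟨e, t⟩ as functor, so Zoe : ⟨s, ⟨e, t⟩⟩.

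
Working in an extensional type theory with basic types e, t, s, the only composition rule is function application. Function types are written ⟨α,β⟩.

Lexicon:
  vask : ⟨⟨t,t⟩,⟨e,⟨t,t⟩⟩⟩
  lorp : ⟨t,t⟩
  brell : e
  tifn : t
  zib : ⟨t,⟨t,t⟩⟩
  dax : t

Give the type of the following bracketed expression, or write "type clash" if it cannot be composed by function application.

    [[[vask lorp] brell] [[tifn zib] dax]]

t

[vask lorp]: functor vask : ⟨⟨t,t⟩,⟨e,⟨t,t⟩⟩⟩, argument lorp : ⟨t,t⟩; result ⟨e,⟨t,t⟩⟩.
[[vask lorp] brell]: functor [vask lorp] : ⟨e,⟨t,t⟩⟩, argument brell : e; result ⟨t,t⟩.
[tifn zib]: functor zib : ⟨t,⟨t,t⟩⟩, argument tifn : t; result ⟨t,t⟩.
[[tifn zib] dax]: functor [tifn zib] : ⟨t,t⟩, argument dax : t; result t.
[[[vask lorp] brell] [[tifn zib] dax]]: functor [[vask lorp] brell] : ⟨t,t⟩, argument [[tifn zib] dax] : t; result t.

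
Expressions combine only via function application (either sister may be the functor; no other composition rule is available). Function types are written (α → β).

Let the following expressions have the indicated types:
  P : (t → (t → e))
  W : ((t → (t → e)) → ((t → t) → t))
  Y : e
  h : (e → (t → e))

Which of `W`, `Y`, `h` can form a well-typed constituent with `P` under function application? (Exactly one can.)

W — combines: W : ((t → (t → e)) → ((t → t) → t)) takes P : (t → (t → e)) as argument, giving ((t → t) → t).
Y : e — neither side's domain matches the other.
h : (e → (t → e)) — neither side's domain matches the other.

W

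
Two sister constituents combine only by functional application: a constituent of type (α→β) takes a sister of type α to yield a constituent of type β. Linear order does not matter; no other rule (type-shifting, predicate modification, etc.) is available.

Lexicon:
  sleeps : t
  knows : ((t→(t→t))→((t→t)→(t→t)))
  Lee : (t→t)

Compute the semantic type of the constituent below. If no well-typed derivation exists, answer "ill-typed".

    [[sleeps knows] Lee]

[sleeps knows]: t and ((t→(t→t))→((t→t)→(t→t))) cannot combine by function application — type clash.

ill-typed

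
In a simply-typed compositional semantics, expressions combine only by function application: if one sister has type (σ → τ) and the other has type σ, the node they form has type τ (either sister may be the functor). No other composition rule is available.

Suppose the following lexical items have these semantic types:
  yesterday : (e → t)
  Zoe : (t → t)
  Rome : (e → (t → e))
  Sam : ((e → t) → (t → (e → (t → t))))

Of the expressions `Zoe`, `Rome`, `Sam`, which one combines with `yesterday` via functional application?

Zoe : (t → t) — neither side's domain matches the other.
Rome : (e → (t → e)) — neither side's domain matches the other.
Sam — combines: Sam : ((e → t) → (t → (e → (t → t)))) takes yesterday : (e → t) as argument, giving (t → (e → (t → t))).

Sam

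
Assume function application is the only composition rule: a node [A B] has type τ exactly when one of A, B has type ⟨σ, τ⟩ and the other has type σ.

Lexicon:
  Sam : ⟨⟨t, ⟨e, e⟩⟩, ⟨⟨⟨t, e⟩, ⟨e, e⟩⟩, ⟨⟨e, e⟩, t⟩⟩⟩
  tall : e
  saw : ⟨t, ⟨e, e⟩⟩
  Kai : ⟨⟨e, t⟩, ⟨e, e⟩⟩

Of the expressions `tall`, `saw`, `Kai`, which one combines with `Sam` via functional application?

tall : e — does not combine with Sam.
saw — combines: Sam : ⟨⟨t, ⟨e, e⟩⟩, ⟨⟨⟨t, e⟩, ⟨e, e⟩⟩, ⟨⟨e, e⟩, t⟩⟩⟩ takes saw : ⟨t, ⟨e, e⟩⟩ as argument, giving ⟨⟨⟨t, e⟩, ⟨e, e⟩⟩, ⟨⟨e, e⟩, t⟩⟩.
Kai : ⟨⟨e, t⟩, ⟨e, e⟩⟩ — does not combine with Sam.

saw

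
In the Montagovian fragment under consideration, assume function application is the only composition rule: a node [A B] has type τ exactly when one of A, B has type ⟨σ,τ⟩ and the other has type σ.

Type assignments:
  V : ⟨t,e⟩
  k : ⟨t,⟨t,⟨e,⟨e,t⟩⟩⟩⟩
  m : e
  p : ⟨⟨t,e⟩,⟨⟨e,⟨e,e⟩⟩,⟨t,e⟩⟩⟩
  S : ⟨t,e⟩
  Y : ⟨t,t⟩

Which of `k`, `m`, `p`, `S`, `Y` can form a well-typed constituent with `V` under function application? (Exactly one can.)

p

k : ⟨t,⟨t,⟨e,⟨e,t⟩⟩⟩⟩ — does not combine with V.
m : e — does not combine with V.
p — combines: p : ⟨⟨t,e⟩,⟨⟨e,⟨e,e⟩⟩,⟨t,e⟩⟩⟩ takes V : ⟨t,e⟩ as argument, giving ⟨⟨e,⟨e,e⟩⟩,⟨t,e⟩⟩.
S : ⟨t,e⟩ — does not combine with V.
Y : ⟨t,t⟩ — does not combine with V.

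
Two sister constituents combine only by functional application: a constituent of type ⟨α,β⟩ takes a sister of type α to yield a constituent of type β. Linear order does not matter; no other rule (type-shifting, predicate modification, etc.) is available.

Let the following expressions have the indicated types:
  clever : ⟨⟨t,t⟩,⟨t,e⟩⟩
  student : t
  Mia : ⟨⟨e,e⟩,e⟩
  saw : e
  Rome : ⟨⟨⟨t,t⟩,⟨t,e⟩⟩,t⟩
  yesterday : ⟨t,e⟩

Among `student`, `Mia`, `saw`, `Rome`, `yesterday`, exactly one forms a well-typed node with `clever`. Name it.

Rome

student : t — no; clever wants ⟨t,t⟩, and student wants nothing (atomic).
Mia : ⟨⟨e,e⟩,e⟩ — no; clever wants ⟨t,t⟩, and Mia wants ⟨e,e⟩.
saw : e — no; clever wants ⟨t,t⟩, and saw wants nothing (atomic).
Rome — combines: Rome : ⟨⟨⟨t,t⟩,⟨t,e⟩⟩,t⟩ takes clever : ⟨⟨t,t⟩,⟨t,e⟩⟩ as argument, giving t.
yesterday : ⟨t,e⟩ — no; clever wants ⟨t,t⟩, and yesterday wants t.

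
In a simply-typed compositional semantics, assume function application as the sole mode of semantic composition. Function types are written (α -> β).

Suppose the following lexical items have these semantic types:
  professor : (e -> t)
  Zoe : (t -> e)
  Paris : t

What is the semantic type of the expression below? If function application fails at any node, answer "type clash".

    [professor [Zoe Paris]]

t

[Zoe Paris] — Zoe of type (t -> e) combines with Paris of type t: type e.
[professor [Zoe Paris]] — professor of type (e -> t) combines with [Zoe Paris] of type e: type t.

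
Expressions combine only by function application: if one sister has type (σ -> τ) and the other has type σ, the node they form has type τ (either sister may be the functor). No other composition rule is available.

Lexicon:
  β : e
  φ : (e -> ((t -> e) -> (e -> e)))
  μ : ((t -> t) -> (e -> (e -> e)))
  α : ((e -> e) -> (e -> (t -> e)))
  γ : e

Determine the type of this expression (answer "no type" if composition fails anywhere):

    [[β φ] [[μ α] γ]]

At [β φ], φ : (e -> ((t -> e) -> (e -> e))) takes β : e, giving ((t -> e) -> (e -> e)).
[μ α]: ((t -> t) -> (e -> (e -> e))) and ((e -> e) -> (e -> (t -> e))) cannot combine by function application — type clash.

no type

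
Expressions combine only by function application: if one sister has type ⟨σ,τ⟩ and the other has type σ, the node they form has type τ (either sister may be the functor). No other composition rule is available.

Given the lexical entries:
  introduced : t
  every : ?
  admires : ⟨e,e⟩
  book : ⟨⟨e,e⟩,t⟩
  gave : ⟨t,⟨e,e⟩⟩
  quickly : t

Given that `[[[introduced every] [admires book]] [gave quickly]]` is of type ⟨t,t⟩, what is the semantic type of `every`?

At [[[introduced every] [admires book]] [gave quickly]] (required: ⟨t,t⟩): [gave quickly] is ⟨e,e⟩, which is not a function with range ⟨t,t⟩; hence [[introduced every] [admires book]] is the functor — type ⟨⟨e,e⟩,⟨t,t⟩⟩.
At [[introduced every] [admires book]] (required: ⟨⟨e,e⟩,⟨t,t⟩⟩): [admires book] is t, which is not a function with range ⟨⟨e,e⟩,⟨t,t⟩⟩; hence [introduced every] is the functor — type ⟨t,⟨⟨e,e⟩,⟨t,t⟩⟩⟩.
At [introduced every] (required: ⟨t,⟨⟨e,e⟩,⟨t,t⟩⟩⟩): introduced is t, which is not a function with range ⟨t,⟨⟨e,e⟩,⟨t,t⟩⟩⟩; hence every is the functor — type ⟨t,⟨t,⟨⟨e,e⟩,⟨t,t⟩⟩⟩⟩.

⟨t,⟨t,⟨⟨e,e⟩,⟨t,t⟩⟩⟩⟩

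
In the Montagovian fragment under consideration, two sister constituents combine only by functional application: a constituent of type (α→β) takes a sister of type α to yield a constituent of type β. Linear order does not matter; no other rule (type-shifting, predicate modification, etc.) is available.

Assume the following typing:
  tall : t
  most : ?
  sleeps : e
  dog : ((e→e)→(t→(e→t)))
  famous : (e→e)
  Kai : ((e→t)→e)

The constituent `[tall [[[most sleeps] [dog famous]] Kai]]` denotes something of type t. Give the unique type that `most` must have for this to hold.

For [tall [[[most sleeps] [dog famous]] Kai]] to have type t with tall of type t, [[[most sleeps] [dog famous]] Kai] must be the function: [[[most sleeps] [dog famous]] Kai] : (t→t).
For [[[most sleeps] [dog famous]] Kai] to have type (t→t) with Kai of type ((e→t)→e), [[most sleeps] [dog famous]] must be the function: [[most sleeps] [dog famous]] : (((e→t)→e)→(t→t)).
For [[most sleeps] [dog famous]] to have type (((e→t)→e)→(t→t)) with [dog famous] of type (t→(e→t)), [most sleeps] must be the function: [most sleeps] : ((t→(e→t))→(((e→t)→e)→(t→t))).
For [most sleeps] to have type ((t→(e→t))→(((e→t)→e)→(t→t))) with sleeps of type e, most must be the function: most : (e→((t→(e→t))→(((e→t)→e)→(t→t)))).

(e→((t→(e→t))→(((e→t)→e)→(t→t))))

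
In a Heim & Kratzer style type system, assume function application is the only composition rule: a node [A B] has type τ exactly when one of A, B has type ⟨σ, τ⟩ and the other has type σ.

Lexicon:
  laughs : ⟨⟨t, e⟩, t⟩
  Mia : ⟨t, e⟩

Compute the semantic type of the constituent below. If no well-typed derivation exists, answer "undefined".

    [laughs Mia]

t

[laughs Mia]: laughs is ⟨⟨t, e⟩, t⟩, Mia is ⟨t, e⟩; result t.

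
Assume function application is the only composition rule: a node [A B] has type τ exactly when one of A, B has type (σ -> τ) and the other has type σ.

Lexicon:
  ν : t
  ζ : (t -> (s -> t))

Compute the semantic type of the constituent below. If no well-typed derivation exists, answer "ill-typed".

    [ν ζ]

(s -> t)

At [ν ζ], ζ : (t -> (s -> t)) takes ν : t, giving (s -> t).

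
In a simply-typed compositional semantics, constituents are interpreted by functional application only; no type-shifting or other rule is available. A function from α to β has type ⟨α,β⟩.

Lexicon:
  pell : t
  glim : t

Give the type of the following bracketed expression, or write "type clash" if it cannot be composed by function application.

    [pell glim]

type clash

[pell glim]: t with t — neither is a function whose domain matches the other; composition fails here.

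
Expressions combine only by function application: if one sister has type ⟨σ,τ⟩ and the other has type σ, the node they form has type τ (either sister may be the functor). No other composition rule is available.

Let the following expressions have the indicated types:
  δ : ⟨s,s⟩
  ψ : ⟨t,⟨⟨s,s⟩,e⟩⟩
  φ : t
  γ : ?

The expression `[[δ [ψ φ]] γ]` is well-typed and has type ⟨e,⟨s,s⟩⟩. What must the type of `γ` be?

⟨e,⟨e,⟨s,s⟩⟩⟩

[[δ [ψ φ]] γ] is required to be ⟨e,⟨s,s⟩⟩. [δ [ψ φ]] : e cannot yield ⟨e,⟨s,s⟩⟩ as functor, so γ : ⟨e,⟨e,⟨s,s⟩⟩⟩.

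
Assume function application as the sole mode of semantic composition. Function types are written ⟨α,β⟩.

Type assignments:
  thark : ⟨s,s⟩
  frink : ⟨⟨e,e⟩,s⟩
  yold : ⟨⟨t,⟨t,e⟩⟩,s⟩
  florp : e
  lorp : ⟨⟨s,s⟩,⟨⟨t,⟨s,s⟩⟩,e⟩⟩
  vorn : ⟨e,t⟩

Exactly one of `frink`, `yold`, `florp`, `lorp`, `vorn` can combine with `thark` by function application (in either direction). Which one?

frink : ⟨⟨e,e⟩,s⟩ — neither side's domain matches the other.
yold : ⟨⟨t,⟨t,e⟩⟩,s⟩ — neither side's domain matches the other.
florp : e — neither side's domain matches the other.
lorp — combines: lorp : ⟨⟨s,s⟩,⟨⟨t,⟨s,s⟩⟩,e⟩⟩ takes thark : ⟨s,s⟩ as argument, giving ⟨⟨t,⟨s,s⟩⟩,e⟩.
vorn : ⟨e,t⟩ — neither side's domain matches the other.

lorp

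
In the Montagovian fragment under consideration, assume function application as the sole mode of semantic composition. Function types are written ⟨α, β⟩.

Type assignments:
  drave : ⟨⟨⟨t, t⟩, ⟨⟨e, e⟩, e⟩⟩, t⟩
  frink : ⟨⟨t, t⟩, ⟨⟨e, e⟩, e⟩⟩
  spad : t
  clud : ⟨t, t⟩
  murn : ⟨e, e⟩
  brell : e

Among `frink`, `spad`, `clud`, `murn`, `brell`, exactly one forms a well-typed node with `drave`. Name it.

frink

frink — combines: drave : ⟨⟨⟨t, t⟩, ⟨⟨e, e⟩, e⟩⟩, t⟩ takes frink : ⟨⟨t, t⟩, ⟨⟨e, e⟩, e⟩⟩ as argument, giving t.
spad : t — neither side's domain matches the other.
clud : ⟨t, t⟩ — neither side's domain matches the other.
murn : ⟨e, e⟩ — neither side's domain matches the other.
brell : e — neither side's domain matches the other.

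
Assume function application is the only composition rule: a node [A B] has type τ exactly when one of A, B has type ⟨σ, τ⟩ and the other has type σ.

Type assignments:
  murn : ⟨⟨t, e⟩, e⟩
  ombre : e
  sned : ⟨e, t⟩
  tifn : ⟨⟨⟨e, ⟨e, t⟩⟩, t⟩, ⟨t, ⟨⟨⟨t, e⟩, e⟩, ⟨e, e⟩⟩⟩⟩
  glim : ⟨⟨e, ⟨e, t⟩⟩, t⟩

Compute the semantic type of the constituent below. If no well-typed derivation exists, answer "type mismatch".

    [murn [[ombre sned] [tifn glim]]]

⟨e, e⟩

[ombre sned]: functor sned : ⟨e, t⟩, argument ombre : e; result t.
[tifn glim]: functor tifn : ⟨⟨⟨e, ⟨e, t⟩⟩, t⟩, ⟨t, ⟨⟨⟨t, e⟩, e⟩, ⟨e, e⟩⟩⟩⟩, argument glim : ⟨⟨e, ⟨e, t⟩⟩, t⟩; result ⟨t, ⟨⟨⟨t, e⟩, e⟩, ⟨e, e⟩⟩⟩.
[[ombre sned] [tifn glim]]: functor [tifn glim] : ⟨t, ⟨⟨⟨t, e⟩, e⟩, ⟨e, e⟩⟩⟩, argument [ombre sned] : t; result ⟨⟨⟨t, e⟩, e⟩, ⟨e, e⟩⟩.
[murn [[ombre sned] [tifn glim]]]: functor [[ombre sned] [tifn glim]] : ⟨⟨⟨t, e⟩, e⟩, ⟨e, e⟩⟩, argument murn : ⟨⟨t, e⟩, e⟩; result ⟨e, e⟩.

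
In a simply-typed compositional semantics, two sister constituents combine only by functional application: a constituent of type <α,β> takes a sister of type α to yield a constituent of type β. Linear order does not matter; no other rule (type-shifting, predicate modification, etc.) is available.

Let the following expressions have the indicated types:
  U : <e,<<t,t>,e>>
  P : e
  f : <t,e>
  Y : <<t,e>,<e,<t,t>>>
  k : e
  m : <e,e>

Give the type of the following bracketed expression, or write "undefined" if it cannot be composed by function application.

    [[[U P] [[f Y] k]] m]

[U P]: U is <e,<<t,t>,e>>, P is e; result <<t,t>,e>.
[f Y]: Y is <<t,e>,<e,<t,t>>>, f is <t,e>; result <e,<t,t>>.
[[f Y] k]: [f Y] is <e,<t,t>>, k is e; result <t,t>.
[[U P] [[f Y] k]]: [U P] is <<t,t>,e>, [[f Y] k] is <t,t>; result e.
[[[U P] [[f Y] k]] m]: m is <e,e>, [[U P] [[f Y] k]] is e; result e.

e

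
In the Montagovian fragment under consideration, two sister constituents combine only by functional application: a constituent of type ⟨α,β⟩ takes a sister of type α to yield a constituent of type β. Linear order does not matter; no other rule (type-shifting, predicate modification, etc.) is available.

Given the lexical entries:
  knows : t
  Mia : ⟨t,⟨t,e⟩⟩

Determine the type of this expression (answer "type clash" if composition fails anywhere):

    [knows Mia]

⟨t,e⟩

[knows Mia]: functor Mia : ⟨t,⟨t,e⟩⟩, argument knows : t; result ⟨t,e⟩.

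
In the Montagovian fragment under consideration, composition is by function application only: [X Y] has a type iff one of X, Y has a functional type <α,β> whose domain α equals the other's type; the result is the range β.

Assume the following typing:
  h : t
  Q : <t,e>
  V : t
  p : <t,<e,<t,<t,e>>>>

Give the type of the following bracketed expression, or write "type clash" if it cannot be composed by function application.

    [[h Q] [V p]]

[h Q]: functor Q : <t,e>, argument h : t; result e.
[V p]: functor p : <t,<e,<t,<t,e>>>>, argument V : t; result <e,<t,<t,e>>>.
[[h Q] [V p]]: functor [V p] : <e,<t,<t,e>>>, argument [h Q] : e; result <t,<t,e>>.

<t,<t,e>>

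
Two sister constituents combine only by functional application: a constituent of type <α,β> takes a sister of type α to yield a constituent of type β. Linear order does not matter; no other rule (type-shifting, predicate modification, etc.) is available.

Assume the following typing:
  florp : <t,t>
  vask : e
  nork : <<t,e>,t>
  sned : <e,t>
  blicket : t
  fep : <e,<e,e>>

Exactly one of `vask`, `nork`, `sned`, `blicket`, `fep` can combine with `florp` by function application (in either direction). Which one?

vask : e — does not combine with florp.
nork : <<t,e>,t> — does not combine with florp.
sned : <e,t> — does not combine with florp.
blicket — combines: florp : <t,t> takes blicket : t as argument, giving t.
fep : <e,<e,e>> — does not combine with florp.

blicket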